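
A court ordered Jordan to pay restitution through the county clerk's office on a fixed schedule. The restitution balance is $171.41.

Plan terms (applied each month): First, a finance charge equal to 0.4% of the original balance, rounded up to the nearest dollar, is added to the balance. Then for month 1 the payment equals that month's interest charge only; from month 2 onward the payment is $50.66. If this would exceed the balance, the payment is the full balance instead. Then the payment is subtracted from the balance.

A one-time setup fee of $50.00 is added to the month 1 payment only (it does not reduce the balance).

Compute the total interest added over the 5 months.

$5.00

Month 1: opening $171.41; interest $1.00 → $172.41; payment $1.00 (+ $50.00 fee); balance $171.41
Month 2: opening $171.41; interest $1.00 → $172.41; payment $50.66; balance $121.75
Month 3: opening $121.75; interest $1.00 → $122.75; payment $50.66; balance $72.09
Month 4: opening $72.09; interest $1.00 → $73.09; payment $50.66; balance $22.43
Month 5: opening $22.43; interest $1.00 → $23.43; payment $23.43; balance $0.00
Total interest: $1.00 + $1.00 + $1.00 + $1.00 + $1.00 = $5.00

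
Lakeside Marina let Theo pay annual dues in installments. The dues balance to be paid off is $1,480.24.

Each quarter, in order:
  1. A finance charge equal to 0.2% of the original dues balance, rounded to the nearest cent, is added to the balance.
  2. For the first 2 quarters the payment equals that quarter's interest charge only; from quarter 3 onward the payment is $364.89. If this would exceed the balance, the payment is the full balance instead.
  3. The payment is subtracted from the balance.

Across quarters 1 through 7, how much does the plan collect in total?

Quarter 1: $1,480.24 +$2.96 interest = $1,483.20; pay $2.96 → $1,480.24
Quarter 2: $1,480.24 +$2.96 interest = $1,483.20; pay $2.96 → $1,480.24
Quarter 3: $1,480.24 +$2.96 interest = $1,483.20; pay $364.89 → $1,118.31
Quarter 4: $1,118.31 +$2.96 interest = $1,121.27; pay $364.89 → $756.38
Quarter 5: $756.38 +$2.96 interest = $759.34; pay $364.89 → $394.45
Quarter 6: $394.45 +$2.96 interest = $397.41; pay $364.89 → $32.52
Quarter 7: $32.52 +$2.96 interest = $35.48; pay $35.48 → $0.00
Total paid: $1,500.96

$1,500.96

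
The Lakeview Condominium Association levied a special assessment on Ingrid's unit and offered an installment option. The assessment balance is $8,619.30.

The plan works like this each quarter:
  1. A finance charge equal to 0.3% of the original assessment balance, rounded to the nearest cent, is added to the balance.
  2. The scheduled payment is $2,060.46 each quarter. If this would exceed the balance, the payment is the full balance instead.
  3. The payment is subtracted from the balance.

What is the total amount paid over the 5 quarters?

$8,748.60

Quarter 1: opening $8,619.30; interest $25.86 → $8,645.16; payment $2,060.46; balance $6,584.70
Quarter 2: opening $6,584.70; interest $25.86 → $6,610.56; payment $2,060.46; balance $4,550.10
Quarter 3: opening $4,550.10; interest $25.86 → $4,575.96; payment $2,060.46; balance $2,515.50
Quarter 4: opening $2,515.50; interest $25.86 → $2,541.36; payment $2,060.46; balance $480.90
Quarter 5: opening $480.90; interest $25.86 → $506.76; payment $506.76; balance $0.00
Total paid: $8,748.60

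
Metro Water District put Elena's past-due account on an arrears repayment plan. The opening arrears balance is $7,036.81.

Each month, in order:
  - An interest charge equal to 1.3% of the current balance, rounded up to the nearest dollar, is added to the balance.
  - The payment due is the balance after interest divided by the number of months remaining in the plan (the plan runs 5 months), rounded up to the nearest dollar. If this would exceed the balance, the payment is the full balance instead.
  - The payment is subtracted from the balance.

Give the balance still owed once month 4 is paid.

Month 1: opening $7,036.81; interest $92.00 → $7,128.81; payment $1,426.00; balance $5,702.81
Month 2: opening $5,702.81; interest $75.00 → $5,777.81; payment $1,445.00; balance $4,332.81
Month 3: opening $4,332.81; interest $57.00 → $4,389.81; payment $1,464.00; balance $2,925.81
Month 4: opening $2,925.81; interest $39.00 → $2,964.81; payment $1,483.00; balance $1,481.81

$1,481.81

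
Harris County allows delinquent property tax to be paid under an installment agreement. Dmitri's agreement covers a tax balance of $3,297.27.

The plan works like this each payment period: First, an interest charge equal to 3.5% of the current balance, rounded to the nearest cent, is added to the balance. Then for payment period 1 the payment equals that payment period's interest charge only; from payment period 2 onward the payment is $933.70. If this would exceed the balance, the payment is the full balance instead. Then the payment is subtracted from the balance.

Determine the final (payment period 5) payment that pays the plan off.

Payment period 1: opening $3,297.27; interest $115.40 → $3,412.67; payment $115.40; balance $3,297.27
Payment period 2: opening $3,297.27; interest $115.40 → $3,412.67; payment $933.70; balance $2,478.97
Payment period 3: opening $2,478.97; interest $86.76 → $2,565.73; payment $933.70; balance $1,632.03
Payment period 4: opening $1,632.03; interest $57.12 → $1,689.15; payment $933.70; balance $755.45
Payment period 5: opening $755.45; interest $26.44 → $781.89; payment $781.89; balance $0.00

$781.89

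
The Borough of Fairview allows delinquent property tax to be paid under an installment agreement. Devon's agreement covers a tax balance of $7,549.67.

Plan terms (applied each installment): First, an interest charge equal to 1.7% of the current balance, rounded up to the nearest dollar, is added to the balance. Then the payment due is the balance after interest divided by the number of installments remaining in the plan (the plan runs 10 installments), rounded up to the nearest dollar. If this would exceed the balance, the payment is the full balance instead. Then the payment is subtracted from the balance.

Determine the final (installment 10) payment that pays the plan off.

$893.67

# | Opening | Interest | Payment | End bal
1 | $7,549.67 | $129.00 | $768.00 | $6,910.67
2 | $6,910.67 | $118.00 | $781.00 | $6,247.67
3 | $6,247.67 | $107.00 | $795.00 | $5,559.67
4 | $5,559.67 | $95.00 | $808.00 | $4,846.67
5 | $4,846.67 | $83.00 | $822.00 | $4,107.67
6 | $4,107.67 | $70.00 | $836.00 | $3,341.67
7 | $3,341.67 | $57.00 | $850.00 | $2,548.67
8 | $2,548.67 | $44.00 | $865.00 | $1,727.67
9 | $1,727.67 | $30.00 | $879.00 | $878.67
10 | $878.67 | $15.00 | $893.67 | $0.00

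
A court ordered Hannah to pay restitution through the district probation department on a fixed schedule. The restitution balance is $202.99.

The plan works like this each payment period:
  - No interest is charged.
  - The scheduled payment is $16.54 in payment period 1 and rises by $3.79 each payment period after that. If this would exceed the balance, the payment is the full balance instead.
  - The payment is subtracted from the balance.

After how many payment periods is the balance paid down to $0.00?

# | Opening | Payment | End bal
1 | $202.99 | $16.54 | $186.45
2 | $186.45 | $20.33 | $166.12
3 | $166.12 | $24.12 | $142.00
4 | $142.00 | $27.91 | $114.09
5 | $114.09 | $31.70 | $82.39
6 | $82.39 | $35.49 | $46.90
7 | $46.90 | $39.28 | $7.62
8 | $7.62 | $7.62 | $0.00
Balance reaches $0.00 in payment period 8.

8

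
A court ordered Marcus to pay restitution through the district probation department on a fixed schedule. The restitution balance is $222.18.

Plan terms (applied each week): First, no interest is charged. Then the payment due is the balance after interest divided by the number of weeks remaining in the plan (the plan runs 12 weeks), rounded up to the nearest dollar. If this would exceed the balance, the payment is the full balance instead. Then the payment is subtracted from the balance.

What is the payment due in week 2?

$19.00

Week 1: opening $222.18; payment $19.00; balance $203.18
Week 2: opening $203.18; payment $19.00; balance $184.18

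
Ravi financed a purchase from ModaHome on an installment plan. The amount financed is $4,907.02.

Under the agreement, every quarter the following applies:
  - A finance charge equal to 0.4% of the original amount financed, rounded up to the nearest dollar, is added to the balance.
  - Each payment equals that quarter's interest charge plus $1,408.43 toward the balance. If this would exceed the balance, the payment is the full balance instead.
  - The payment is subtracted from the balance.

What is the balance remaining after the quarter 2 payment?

$2,090.16

# | Opening | Interest | Payment | End bal
1 | $4,907.02 | $20.00 | $1,428.43 | $3,498.59
2 | $3,498.59 | $20.00 | $1,428.43 | $2,090.16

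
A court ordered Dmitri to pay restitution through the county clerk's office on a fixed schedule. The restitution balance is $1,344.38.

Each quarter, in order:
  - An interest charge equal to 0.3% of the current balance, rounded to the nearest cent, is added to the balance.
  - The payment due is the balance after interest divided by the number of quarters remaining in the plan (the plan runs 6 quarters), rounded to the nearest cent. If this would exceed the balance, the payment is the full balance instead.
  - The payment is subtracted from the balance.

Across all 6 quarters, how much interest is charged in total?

# | Opening | Interest | Payment | End bal
1 | $1,344.38 | $4.03 | $224.74 | $1,123.67
2 | $1,123.67 | $3.37 | $225.41 | $901.63
3 | $901.63 | $2.70 | $226.08 | $678.25
4 | $678.25 | $2.03 | $226.76 | $453.52
5 | $453.52 | $1.36 | $227.44 | $227.44
6 | $227.44 | $0.68 | $228.12 | $0.00
Total interest: $4.03 + $3.37 + $2.70 + $2.03 + $1.36 + $0.68 = $14.17

$14.17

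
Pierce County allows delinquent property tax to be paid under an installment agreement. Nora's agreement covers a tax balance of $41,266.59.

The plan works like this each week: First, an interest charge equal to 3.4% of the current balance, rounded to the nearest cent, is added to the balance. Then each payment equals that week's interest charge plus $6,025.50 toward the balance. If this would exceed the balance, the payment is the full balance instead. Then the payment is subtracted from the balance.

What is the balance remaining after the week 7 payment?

$0.00

# | Opening | Interest | Payment | End bal
1 | $41,266.59 | $1,403.06 | $7,428.56 | $35,241.09
2 | $35,241.09 | $1,198.20 | $7,223.70 | $29,215.59
3 | $29,215.59 | $993.33 | $7,018.83 | $23,190.09
4 | $23,190.09 | $788.46 | $6,813.96 | $17,164.59
5 | $17,164.59 | $583.60 | $6,609.10 | $11,139.09
6 | $11,139.09 | $378.73 | $6,404.23 | $5,113.59
7 | $5,113.59 | $173.86 | $5,287.45 | $0.00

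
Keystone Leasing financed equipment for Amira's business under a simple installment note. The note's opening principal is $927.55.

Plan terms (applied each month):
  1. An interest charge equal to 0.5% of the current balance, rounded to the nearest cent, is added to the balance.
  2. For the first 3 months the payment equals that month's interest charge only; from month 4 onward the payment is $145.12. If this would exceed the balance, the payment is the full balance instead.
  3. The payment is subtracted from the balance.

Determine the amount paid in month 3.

Month 1: opening $927.55; interest $4.64 → $932.19; payment $4.64; balance $927.55
Month 2: opening $927.55; interest $4.64 → $932.19; payment $4.64; balance $927.55
Month 3: opening $927.55; interest $4.64 → $932.19; payment $4.64; balance $927.55

$4.64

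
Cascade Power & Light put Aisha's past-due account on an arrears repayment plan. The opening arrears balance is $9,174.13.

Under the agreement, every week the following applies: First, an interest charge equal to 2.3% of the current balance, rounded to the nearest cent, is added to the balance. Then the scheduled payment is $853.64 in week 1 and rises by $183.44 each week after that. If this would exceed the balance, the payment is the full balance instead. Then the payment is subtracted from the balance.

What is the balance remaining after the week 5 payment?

$3,932.62

Week 1: opening $9,174.13; interest $211.00 → $9,385.13; payment $853.64; balance $8,531.49
Week 2: opening $8,531.49; interest $196.22 → $8,727.71; payment $1,037.08; balance $7,690.63
Week 3: opening $7,690.63; interest $176.88 → $7,867.51; payment $1,220.52; balance $6,646.99
Week 4: opening $6,646.99; interest $152.88 → $6,799.87; payment $1,403.96; balance $5,395.91
Week 5: opening $5,395.91; interest $124.11 → $5,520.02; payment $1,587.40; balance $3,932.62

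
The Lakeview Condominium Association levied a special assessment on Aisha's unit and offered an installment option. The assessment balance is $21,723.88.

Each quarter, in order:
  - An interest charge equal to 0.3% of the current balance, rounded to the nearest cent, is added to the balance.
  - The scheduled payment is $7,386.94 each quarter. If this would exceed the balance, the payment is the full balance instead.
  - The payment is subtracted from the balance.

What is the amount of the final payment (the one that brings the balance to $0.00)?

Quarter 1: $21,723.88 +$65.17 interest = $21,789.05; pay $7,386.94 → $14,402.11
Quarter 2: $14,402.11 +$43.21 interest = $14,445.32; pay $7,386.94 → $7,058.38
Quarter 3: $7,058.38 +$21.18 interest = $7,079.56; pay $7,079.56 → $0.00

$7,079.56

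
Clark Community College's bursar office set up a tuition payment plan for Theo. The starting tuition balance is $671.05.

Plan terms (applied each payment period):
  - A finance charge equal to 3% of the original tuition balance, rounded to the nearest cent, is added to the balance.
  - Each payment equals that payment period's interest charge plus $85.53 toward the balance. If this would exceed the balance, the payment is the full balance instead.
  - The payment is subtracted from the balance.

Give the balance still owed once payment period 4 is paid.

Payment period 1: opening $671.05; interest $20.13 → $691.18; payment $105.66; balance $585.52
Payment period 2: opening $585.52; interest $20.13 → $605.65; payment $105.66; balance $499.99
Payment period 3: opening $499.99; interest $20.13 → $520.12; payment $105.66; balance $414.46
Payment period 4: opening $414.46; interest $20.13 → $434.59; payment $105.66; balance $328.93

$328.93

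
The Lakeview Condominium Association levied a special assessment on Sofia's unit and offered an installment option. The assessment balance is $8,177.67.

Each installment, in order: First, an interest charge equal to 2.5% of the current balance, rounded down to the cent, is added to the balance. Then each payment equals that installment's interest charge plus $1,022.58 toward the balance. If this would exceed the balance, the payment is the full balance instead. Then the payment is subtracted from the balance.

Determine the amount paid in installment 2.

$1,201.45

Installment 1: opening $8,177.67; interest $204.44 → $8,382.11; payment $1,227.02; balance $7,155.09
Installment 2: opening $7,155.09; interest $178.87 → $7,333.96; payment $1,201.45; balance $6,132.51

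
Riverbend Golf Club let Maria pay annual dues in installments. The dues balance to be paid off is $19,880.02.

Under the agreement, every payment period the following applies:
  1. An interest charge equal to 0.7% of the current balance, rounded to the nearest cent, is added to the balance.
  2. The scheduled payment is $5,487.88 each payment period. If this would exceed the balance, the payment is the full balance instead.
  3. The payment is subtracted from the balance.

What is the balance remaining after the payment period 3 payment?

Payment period 1: $19,880.02 +$139.16 interest = $20,019.18; pay $5,487.88 → $14,531.30
Payment period 2: $14,531.30 +$101.72 interest = $14,633.02; pay $5,487.88 → $9,145.14
Payment period 3: $9,145.14 +$64.02 interest = $9,209.16; pay $5,487.88 → $3,721.28

$3,721.28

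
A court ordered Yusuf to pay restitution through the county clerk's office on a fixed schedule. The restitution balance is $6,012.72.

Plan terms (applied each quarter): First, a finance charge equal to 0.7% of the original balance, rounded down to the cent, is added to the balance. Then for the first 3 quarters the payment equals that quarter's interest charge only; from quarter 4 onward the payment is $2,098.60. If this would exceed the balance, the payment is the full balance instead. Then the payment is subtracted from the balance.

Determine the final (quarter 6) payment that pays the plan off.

$1,941.76

Quarter 1: $6,012.72 +$42.08 interest = $6,054.80; pay $42.08 → $6,012.72
Quarter 2: $6,012.72 +$42.08 interest = $6,054.80; pay $42.08 → $6,012.72
Quarter 3: $6,012.72 +$42.08 interest = $6,054.80; pay $42.08 → $6,012.72
Quarter 4: $6,012.72 +$42.08 interest = $6,054.80; pay $2,098.60 → $3,956.20
Quarter 5: $3,956.20 +$42.08 interest = $3,998.28; pay $2,098.60 → $1,899.68
Quarter 6: $1,899.68 +$42.08 interest = $1,941.76; pay $1,941.76 → $0.00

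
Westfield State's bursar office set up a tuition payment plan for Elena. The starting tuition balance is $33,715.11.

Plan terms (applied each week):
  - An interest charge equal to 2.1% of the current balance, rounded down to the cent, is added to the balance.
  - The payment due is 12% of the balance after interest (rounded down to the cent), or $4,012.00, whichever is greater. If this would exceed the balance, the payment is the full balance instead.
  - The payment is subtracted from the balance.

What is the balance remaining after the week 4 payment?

$19,950.58

Week 1: $33,715.11 +$708.01 interest = $34,423.12; pay $4,130.77 → $30,292.35
Week 2: $30,292.35 +$636.13 interest = $30,928.48; pay $4,012.00 → $26,916.48
Week 3: $26,916.48 +$565.24 interest = $27,481.72; pay $4,012.00 → $23,469.72
Week 4: $23,469.72 +$492.86 interest = $23,962.58; pay $4,012.00 → $19,950.58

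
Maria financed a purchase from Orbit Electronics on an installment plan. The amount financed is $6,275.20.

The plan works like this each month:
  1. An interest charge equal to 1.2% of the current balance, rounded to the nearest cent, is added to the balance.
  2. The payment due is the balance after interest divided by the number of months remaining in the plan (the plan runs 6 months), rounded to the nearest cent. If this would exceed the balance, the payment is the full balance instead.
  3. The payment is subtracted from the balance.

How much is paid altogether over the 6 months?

$6,544.08

Month 1: opening $6,275.20; interest $75.30 → $6,350.50; payment $1,058.42; balance $5,292.08
Month 2: opening $5,292.08; interest $63.50 → $5,355.58; payment $1,071.12; balance $4,284.46
Month 3: opening $4,284.46; interest $51.41 → $4,335.87; payment $1,083.97; balance $3,251.90
Month 4: opening $3,251.90; interest $39.02 → $3,290.92; payment $1,096.97; balance $2,193.95
Month 5: opening $2,193.95; interest $26.33 → $2,220.28; payment $1,110.14; balance $1,110.14
Month 6: opening $1,110.14; interest $13.32 → $1,123.46; payment $1,123.46; balance $0.00
Total paid: $6,544.08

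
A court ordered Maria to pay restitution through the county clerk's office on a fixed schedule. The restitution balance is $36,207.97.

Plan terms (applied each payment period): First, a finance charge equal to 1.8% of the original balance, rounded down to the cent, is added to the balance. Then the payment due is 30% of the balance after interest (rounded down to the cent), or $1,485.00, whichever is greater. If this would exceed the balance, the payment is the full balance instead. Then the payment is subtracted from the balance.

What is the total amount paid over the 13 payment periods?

$44,680.59

# | Opening | Interest | Payment | End bal
1 | $36,207.97 | $651.74 | $11,057.91 | $25,801.80
2 | $25,801.80 | $651.74 | $7,936.06 | $18,517.48
3 | $18,517.48 | $651.74 | $5,750.76 | $13,418.46
4 | $13,418.46 | $651.74 | $4,221.06 | $9,849.14
5 | $9,849.14 | $651.74 | $3,150.26 | $7,350.62
6 | $7,350.62 | $651.74 | $2,400.70 | $5,601.66
7 | $5,601.66 | $651.74 | $1,876.02 | $4,377.38
8 | $4,377.38 | $651.74 | $1,508.73 | $3,520.39
9 | $3,520.39 | $651.74 | $1,485.00 | $2,687.13
10 | $2,687.13 | $651.74 | $1,485.00 | $1,853.87
11 | $1,853.87 | $651.74 | $1,485.00 | $1,020.61
12 | $1,020.61 | $651.74 | $1,485.00 | $187.35
13 | $187.35 | $651.74 | $839.09 | $0.00
Total paid: $44,680.59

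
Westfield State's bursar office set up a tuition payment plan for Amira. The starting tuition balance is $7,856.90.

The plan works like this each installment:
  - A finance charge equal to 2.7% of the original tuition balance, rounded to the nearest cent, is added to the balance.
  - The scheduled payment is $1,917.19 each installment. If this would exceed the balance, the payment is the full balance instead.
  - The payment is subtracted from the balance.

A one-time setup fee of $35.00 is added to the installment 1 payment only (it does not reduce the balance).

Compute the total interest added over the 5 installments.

$1,060.70

Installment 1: opening $7,856.90; interest $212.14 → $8,069.04; payment $1,917.19 (+ $35.00 fee); balance $6,151.85
Installment 2: opening $6,151.85; interest $212.14 → $6,363.99; payment $1,917.19; balance $4,446.80
Installment 3: opening $4,446.80; interest $212.14 → $4,658.94; payment $1,917.19; balance $2,741.75
Installment 4: opening $2,741.75; interest $212.14 → $2,953.89; payment $1,917.19; balance $1,036.70
Installment 5: opening $1,036.70; interest $212.14 → $1,248.84; payment $1,248.84; balance $0.00
Total interest: $212.14 + $212.14 + $212.14 + $212.14 + $212.14 = $1,060.70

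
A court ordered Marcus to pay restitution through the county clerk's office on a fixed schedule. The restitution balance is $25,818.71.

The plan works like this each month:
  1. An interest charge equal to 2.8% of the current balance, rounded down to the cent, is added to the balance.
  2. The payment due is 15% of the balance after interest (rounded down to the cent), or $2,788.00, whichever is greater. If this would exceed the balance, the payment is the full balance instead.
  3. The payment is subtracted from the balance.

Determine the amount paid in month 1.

$3,981.24

Month 1: opening $25,818.71; interest $722.92 → $26,541.63; payment $3,981.24; balance $22,560.39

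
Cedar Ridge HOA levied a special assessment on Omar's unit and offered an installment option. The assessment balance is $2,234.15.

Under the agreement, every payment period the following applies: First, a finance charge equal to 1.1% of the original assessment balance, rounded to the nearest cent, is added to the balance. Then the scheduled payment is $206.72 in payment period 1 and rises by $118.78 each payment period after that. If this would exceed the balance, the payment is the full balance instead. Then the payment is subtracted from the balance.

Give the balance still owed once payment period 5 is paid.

Payment period 1: opening $2,234.15; interest $24.58 → $2,258.73; payment $206.72; balance $2,052.01
Payment period 2: opening $2,052.01; interest $24.58 → $2,076.59; payment $325.50; balance $1,751.09
Payment period 3: opening $1,751.09; interest $24.58 → $1,775.67; payment $444.28; balance $1,331.39
Payment period 4: opening $1,331.39; interest $24.58 → $1,355.97; payment $563.06; balance $792.91
Payment period 5: opening $792.91; interest $24.58 → $817.49; payment $681.84; balance $135.65

$135.65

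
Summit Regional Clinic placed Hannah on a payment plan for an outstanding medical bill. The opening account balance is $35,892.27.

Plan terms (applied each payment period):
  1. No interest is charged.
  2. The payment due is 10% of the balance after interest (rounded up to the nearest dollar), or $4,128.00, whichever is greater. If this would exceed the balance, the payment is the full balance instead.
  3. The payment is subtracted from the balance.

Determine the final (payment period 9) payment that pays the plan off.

$2,868.27

Payment period 1: $35,892.27 − $4,128.00 → $31,764.27
Payment period 2: $31,764.27 − $4,128.00 → $27,636.27
Payment period 3: $27,636.27 − $4,128.00 → $23,508.27
Payment period 4: $23,508.27 − $4,128.00 → $19,380.27
Payment period 5: $19,380.27 − $4,128.00 → $15,252.27
Payment period 6: $15,252.27 − $4,128.00 → $11,124.27
Payment period 7: $11,124.27 − $4,128.00 → $6,996.27
Payment period 8: $6,996.27 − $4,128.00 → $2,868.27
Payment period 9: $2,868.27 − $2,868.27 → $0.00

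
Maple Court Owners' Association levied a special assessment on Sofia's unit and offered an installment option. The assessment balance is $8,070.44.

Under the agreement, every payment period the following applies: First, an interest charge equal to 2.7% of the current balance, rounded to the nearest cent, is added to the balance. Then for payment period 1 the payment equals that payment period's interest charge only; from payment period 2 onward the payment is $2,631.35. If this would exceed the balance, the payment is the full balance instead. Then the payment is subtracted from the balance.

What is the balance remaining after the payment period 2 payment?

$5,656.99

# | Opening | Interest | Payment | End bal
1 | $8,070.44 | $217.90 | $217.90 | $8,070.44
2 | $8,070.44 | $217.90 | $2,631.35 | $5,656.99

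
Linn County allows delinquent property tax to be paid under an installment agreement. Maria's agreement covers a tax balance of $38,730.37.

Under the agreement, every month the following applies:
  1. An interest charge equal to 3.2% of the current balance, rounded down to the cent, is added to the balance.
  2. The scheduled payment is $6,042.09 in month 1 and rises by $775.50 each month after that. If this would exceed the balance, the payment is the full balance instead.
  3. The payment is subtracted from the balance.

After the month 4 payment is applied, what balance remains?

$13,824.47

Month 1: opening $38,730.37; interest $1,239.37 → $39,969.74; payment $6,042.09; balance $33,927.65
Month 2: opening $33,927.65; interest $1,085.68 → $35,013.33; payment $6,817.59; balance $28,195.74
Month 3: opening $28,195.74; interest $902.26 → $29,098.00; payment $7,593.09; balance $21,504.91
Month 4: opening $21,504.91; interest $688.15 → $22,193.06; payment $8,368.59; balance $13,824.47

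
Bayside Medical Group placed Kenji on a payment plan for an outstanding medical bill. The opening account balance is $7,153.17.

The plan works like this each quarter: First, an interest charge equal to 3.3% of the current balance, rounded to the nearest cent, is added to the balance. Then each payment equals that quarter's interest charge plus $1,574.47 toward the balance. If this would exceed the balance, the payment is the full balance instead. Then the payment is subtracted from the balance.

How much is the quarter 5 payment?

$883.51

Quarter 1: opening $7,153.17; interest $236.05 → $7,389.22; payment $1,810.52; balance $5,578.70
Quarter 2: opening $5,578.70; interest $184.10 → $5,762.80; payment $1,758.57; balance $4,004.23
Quarter 3: opening $4,004.23; interest $132.14 → $4,136.37; payment $1,706.61; balance $2,429.76
Quarter 4: opening $2,429.76; interest $80.18 → $2,509.94; payment $1,654.65; balance $855.29
Quarter 5: opening $855.29; interest $28.22 → $883.51; payment $883.51; balance $0.00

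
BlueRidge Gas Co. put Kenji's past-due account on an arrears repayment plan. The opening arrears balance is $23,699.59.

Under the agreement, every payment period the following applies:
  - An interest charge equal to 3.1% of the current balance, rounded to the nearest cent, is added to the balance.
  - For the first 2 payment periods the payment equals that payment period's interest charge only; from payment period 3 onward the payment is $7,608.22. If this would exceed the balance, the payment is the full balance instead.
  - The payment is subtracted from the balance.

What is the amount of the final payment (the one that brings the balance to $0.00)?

$2,508.58

Payment period 1: opening $23,699.59; interest $734.69 → $24,434.28; payment $734.69; balance $23,699.59
Payment period 2: opening $23,699.59; interest $734.69 → $24,434.28; payment $734.69; balance $23,699.59
Payment period 3: opening $23,699.59; interest $734.69 → $24,434.28; payment $7,608.22; balance $16,826.06
Payment period 4: opening $16,826.06; interest $521.61 → $17,347.67; payment $7,608.22; balance $9,739.45
Payment period 5: opening $9,739.45; interest $301.92 → $10,041.37; payment $7,608.22; balance $2,433.15
Payment period 6: opening $2,433.15; interest $75.43 → $2,508.58; payment $2,508.58; balance $0.00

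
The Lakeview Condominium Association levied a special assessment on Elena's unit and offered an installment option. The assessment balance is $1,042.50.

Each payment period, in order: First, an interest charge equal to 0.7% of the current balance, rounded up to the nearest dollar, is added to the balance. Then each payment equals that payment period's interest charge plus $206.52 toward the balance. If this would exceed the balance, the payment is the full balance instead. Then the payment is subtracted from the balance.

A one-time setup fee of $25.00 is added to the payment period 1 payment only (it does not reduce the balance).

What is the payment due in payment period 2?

Payment period 1: $1,042.50 +$8.00 interest = $1,050.50; pay $214.52 (+ $25.00 fee) → $835.98
Payment period 2: $835.98 +$6.00 interest = $841.98; pay $212.52 → $629.46

$212.52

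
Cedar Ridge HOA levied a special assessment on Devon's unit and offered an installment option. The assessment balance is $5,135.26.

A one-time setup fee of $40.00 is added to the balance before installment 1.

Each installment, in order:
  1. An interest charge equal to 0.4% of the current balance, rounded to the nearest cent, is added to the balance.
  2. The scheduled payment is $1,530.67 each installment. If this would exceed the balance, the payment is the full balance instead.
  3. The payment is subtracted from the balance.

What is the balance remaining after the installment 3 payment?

$627.21

Installment 1: opening $5,175.26; interest $20.70 → $5,195.96; payment $1,530.67; balance $3,665.29
Installment 2: opening $3,665.29; interest $14.66 → $3,679.95; payment $1,530.67; balance $2,149.28
Installment 3: opening $2,149.28; interest $8.60 → $2,157.88; payment $1,530.67; balance $627.21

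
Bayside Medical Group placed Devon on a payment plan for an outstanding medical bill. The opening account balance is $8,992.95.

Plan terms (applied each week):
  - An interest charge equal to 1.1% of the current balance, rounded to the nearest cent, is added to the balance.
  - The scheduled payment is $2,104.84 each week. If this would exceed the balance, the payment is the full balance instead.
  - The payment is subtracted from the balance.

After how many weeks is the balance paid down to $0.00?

Week 1: opening $8,992.95; interest $98.92 → $9,091.87; payment $2,104.84; balance $6,987.03
Week 2: opening $6,987.03; interest $76.86 → $7,063.89; payment $2,104.84; balance $4,959.05
Week 3: opening $4,959.05; interest $54.55 → $5,013.60; payment $2,104.84; balance $2,908.76
Week 4: opening $2,908.76; interest $32.00 → $2,940.76; payment $2,104.84; balance $835.92
Week 5: opening $835.92; interest $9.20 → $845.12; payment $845.12; balance $0.00
Balance reaches $0.00 in week 5.

5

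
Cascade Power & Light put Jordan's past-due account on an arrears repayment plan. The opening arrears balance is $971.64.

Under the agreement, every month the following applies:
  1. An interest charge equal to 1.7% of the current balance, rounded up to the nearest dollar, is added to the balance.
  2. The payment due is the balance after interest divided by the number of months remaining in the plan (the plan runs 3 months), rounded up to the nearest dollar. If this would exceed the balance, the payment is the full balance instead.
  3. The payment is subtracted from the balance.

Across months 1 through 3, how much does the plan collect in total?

Month 1: $971.64 +$17.00 interest = $988.64; pay $330.00 → $658.64
Month 2: $658.64 +$12.00 interest = $670.64; pay $336.00 → $334.64
Month 3: $334.64 +$6.00 interest = $340.64; pay $340.64 → $0.00
Total paid: $1,006.64

$1,006.64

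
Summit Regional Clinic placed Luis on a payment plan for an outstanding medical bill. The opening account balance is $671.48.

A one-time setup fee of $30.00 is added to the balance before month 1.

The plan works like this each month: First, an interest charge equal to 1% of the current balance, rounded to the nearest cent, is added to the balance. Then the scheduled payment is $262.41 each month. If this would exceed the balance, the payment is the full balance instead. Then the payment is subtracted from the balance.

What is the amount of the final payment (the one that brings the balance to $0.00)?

$190.01

# | Opening | Interest | Payment | End bal
1 | $701.48 | $7.01 | $262.41 | $446.08
2 | $446.08 | $4.46 | $262.41 | $188.13
3 | $188.13 | $1.88 | $190.01 | $0.00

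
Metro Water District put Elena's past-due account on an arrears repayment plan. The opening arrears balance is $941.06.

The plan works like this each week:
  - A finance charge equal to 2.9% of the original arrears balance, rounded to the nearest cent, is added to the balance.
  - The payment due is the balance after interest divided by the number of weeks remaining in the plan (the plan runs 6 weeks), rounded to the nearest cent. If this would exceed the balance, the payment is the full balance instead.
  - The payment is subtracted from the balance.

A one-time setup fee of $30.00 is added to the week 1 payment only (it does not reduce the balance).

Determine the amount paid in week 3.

$173.67

Week 1: opening $941.06; interest $27.29 → $968.35; payment $161.39 (+ $30.00 fee); balance $806.96
Week 2: opening $806.96; interest $27.29 → $834.25; payment $166.85; balance $667.40
Week 3: opening $667.40; interest $27.29 → $694.69; payment $173.67; balance $521.02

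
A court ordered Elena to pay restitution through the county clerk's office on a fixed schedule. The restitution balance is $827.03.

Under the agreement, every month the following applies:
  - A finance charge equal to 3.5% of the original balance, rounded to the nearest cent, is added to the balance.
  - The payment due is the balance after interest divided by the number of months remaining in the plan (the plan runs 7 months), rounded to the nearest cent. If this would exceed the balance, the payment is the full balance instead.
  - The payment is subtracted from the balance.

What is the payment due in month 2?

$127.11

Month 1: opening $827.03; interest $28.95 → $855.98; payment $122.28; balance $733.70
Month 2: opening $733.70; interest $28.95 → $762.65; payment $127.11; balance $635.54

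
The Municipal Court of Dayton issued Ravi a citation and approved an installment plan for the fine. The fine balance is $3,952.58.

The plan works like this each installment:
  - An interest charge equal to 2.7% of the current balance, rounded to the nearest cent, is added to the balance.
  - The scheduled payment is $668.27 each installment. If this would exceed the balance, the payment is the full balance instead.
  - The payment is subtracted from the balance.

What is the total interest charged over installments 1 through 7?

Installment 1: opening $3,952.58; interest $106.72 → $4,059.30; payment $668.27; balance $3,391.03
Installment 2: opening $3,391.03; interest $91.56 → $3,482.59; payment $668.27; balance $2,814.32
Installment 3: opening $2,814.32; interest $75.99 → $2,890.31; payment $668.27; balance $2,222.04
Installment 4: opening $2,222.04; interest $60.00 → $2,282.04; payment $668.27; balance $1,613.77
Installment 5: opening $1,613.77; interest $43.57 → $1,657.34; payment $668.27; balance $989.07
Installment 6: opening $989.07; interest $26.70 → $1,015.77; payment $668.27; balance $347.50
Installment 7: opening $347.50; interest $9.38 → $356.88; payment $356.88; balance $0.00
Total interest: $106.72 + $91.56 + $75.99 + $60.00 + $43.57 + $26.70 + $9.38 = $413.92

$413.92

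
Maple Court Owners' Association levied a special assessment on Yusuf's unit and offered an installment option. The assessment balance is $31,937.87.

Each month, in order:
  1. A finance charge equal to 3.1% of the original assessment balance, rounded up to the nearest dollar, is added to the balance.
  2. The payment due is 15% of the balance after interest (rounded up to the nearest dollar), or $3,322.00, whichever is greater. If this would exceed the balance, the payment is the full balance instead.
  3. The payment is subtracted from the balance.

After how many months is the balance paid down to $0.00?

Month 1: opening $31,937.87; interest $991.00 → $32,928.87; payment $4,940.00; balance $27,988.87
Month 2: opening $27,988.87; interest $991.00 → $28,979.87; payment $4,347.00; balance $24,632.87
Month 3: opening $24,632.87; interest $991.00 → $25,623.87; payment $3,844.00; balance $21,779.87
Month 4: opening $21,779.87; interest $991.00 → $22,770.87; payment $3,416.00; balance $19,354.87
Month 5: opening $19,354.87; interest $991.00 → $20,345.87; payment $3,322.00; balance $17,023.87
Month 6: opening $17,023.87; interest $991.00 → $18,014.87; payment $3,322.00; balance $14,692.87
Month 7: opening $14,692.87; interest $991.00 → $15,683.87; payment $3,322.00; balance $12,361.87
Month 8: opening $12,361.87; interest $991.00 → $13,352.87; payment $3,322.00; balance $10,030.87
Month 9: opening $10,030.87; interest $991.00 → $11,021.87; payment $3,322.00; balance $7,699.87
Month 10: opening $7,699.87; interest $991.00 → $8,690.87; payment $3,322.00; balance $5,368.87
Month 11: opening $5,368.87; interest $991.00 → $6,359.87; payment $3,322.00; balance $3,037.87
Month 12: opening $3,037.87; interest $991.00 → $4,028.87; payment $3,322.00; balance $706.87
Month 13: opening $706.87; interest $991.00 → $1,697.87; payment $1,697.87; balance $0.00
Balance reaches $0.00 in month 13.

13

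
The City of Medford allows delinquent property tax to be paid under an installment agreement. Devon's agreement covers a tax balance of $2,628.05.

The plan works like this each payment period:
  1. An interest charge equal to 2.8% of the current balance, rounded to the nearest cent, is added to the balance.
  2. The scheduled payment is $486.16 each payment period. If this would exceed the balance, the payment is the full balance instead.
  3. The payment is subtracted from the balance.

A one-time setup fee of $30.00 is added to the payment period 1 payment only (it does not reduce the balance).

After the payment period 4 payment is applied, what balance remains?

$907.14

Payment period 1: opening $2,628.05; interest $73.59 → $2,701.64; payment $486.16 (+ $30.00 fee); balance $2,215.48
Payment period 2: opening $2,215.48; interest $62.03 → $2,277.51; payment $486.16; balance $1,791.35
Payment period 3: opening $1,791.35; interest $50.16 → $1,841.51; payment $486.16; balance $1,355.35
Payment period 4: opening $1,355.35; interest $37.95 → $1,393.30; payment $486.16; balance $907.14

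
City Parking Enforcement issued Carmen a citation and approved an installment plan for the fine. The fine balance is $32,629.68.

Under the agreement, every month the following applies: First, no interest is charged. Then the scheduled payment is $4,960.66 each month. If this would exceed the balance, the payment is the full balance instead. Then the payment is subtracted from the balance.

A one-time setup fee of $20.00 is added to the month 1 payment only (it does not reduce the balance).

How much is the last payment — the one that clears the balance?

$2,865.72

Month 1: opening $32,629.68; payment $4,960.66 (+ $20.00 fee); balance $27,669.02
Month 2: opening $27,669.02; payment $4,960.66; balance $22,708.36
Month 3: opening $22,708.36; payment $4,960.66; balance $17,747.70
Month 4: opening $17,747.70; payment $4,960.66; balance $12,787.04
Month 5: opening $12,787.04; payment $4,960.66; balance $7,826.38
Month 6: opening $7,826.38; payment $4,960.66; balance $2,865.72
Month 7: opening $2,865.72; payment $2,865.72; balance $0.00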